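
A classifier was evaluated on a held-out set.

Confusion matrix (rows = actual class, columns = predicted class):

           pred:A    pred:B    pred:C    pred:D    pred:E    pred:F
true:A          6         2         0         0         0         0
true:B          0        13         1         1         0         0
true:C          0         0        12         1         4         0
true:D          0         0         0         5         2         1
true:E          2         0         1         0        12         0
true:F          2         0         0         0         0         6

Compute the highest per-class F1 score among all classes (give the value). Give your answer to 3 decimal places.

0.867

Per-class F1 score (2·TP/(2·TP+FP+FN)):
  A: TP=6, FP=0+0+0+2+2=4, FN=2+0+0+0+0=2 → 12/18 = 0.6667
  B: TP=13, FP=2+0+0+0+0=2, FN=0+1+1+0+0=2 → 26/30 = 0.8667
  C: TP=12, FP=0+1+0+1+0=2, FN=0+0+1+4+0=5 → 24/31 = 0.7742
  D: TP=5, FP=0+1+1+0+0=2, FN=0+0+0+2+1=3 → 10/15 = 0.6667
  E: TP=12, FP=0+0+4+2+0=6, FN=2+0+1+0+0=3 → 24/33 = 0.7273
  F: TP=6, FP=0+0+0+1+0=1, FN=2+0+0+0+0=2 → 12/15 = 0.8000
Highest is class 'B' with F1 score = 0.867.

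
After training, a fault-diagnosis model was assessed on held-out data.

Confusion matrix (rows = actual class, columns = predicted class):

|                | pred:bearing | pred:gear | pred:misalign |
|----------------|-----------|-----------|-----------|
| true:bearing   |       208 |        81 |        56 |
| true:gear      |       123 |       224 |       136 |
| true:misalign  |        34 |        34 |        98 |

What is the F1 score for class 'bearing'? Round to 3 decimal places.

0.586

F1 score = 2·TP/(2·TP+FP+FN).
bearing: TP=208, FP=123+34=157, FN=81+56=137 → 416/710 = 0.5859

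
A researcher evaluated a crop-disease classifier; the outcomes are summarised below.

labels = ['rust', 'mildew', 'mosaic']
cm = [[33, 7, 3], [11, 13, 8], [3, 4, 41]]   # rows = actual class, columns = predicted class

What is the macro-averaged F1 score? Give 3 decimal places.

Per-class F1 score (2·TP/(2·TP+FP+FN)):
  rust: TP=33, FP=11+3=14, FN=7+3=10 → 66/90 = 0.7333
  mildew: TP=13, FP=7+4=11, FN=11+8=19 → 26/56 = 0.4643
  mosaic: TP=41, FP=3+8=11, FN=3+4=7 → 82/100 = 0.8200
Macro-F1 score = mean = (0.7333 + 0.4643 + 0.8200) / 3 = 0.673

0.673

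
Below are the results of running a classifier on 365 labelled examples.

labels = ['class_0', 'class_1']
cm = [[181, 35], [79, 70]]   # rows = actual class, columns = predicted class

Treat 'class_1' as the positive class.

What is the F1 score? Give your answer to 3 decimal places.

Precision = TP/(TP+FP) = 70/105 = 0.6667
Recall = TP/(TP+FN) = 70/149 = 0.4698
F1 = 2·TP/(2·TP+FP+FN) = 140/254 = 0.551

0.551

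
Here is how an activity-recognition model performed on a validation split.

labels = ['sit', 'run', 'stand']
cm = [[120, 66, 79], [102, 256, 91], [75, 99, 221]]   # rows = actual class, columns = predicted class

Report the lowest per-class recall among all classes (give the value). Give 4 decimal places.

Per-class recall (TP/(TP+FN)):
  sit: TP=120, FN=66+79=145 → 120/265 = 0.45283
  run: TP=256, FN=102+91=193 → 256/449 = 0.57016
  stand: TP=221, FN=75+99=174 → 221/395 = 0.55949
Lowest is class 'sit' with recall = 0.4528.

0.4528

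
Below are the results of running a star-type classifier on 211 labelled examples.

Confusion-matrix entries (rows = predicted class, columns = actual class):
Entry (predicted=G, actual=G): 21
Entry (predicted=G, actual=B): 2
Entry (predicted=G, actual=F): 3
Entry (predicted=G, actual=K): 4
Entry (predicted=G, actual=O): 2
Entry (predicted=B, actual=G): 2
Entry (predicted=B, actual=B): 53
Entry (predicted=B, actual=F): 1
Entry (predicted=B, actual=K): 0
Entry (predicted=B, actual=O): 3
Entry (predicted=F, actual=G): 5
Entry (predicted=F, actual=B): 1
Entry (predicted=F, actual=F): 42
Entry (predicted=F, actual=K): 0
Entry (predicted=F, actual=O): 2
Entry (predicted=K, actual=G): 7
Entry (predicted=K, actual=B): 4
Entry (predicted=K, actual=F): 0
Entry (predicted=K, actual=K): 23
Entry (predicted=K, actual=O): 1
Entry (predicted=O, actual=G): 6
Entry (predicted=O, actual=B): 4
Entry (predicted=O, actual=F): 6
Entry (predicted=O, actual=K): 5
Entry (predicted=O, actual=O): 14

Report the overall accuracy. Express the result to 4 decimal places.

0.7251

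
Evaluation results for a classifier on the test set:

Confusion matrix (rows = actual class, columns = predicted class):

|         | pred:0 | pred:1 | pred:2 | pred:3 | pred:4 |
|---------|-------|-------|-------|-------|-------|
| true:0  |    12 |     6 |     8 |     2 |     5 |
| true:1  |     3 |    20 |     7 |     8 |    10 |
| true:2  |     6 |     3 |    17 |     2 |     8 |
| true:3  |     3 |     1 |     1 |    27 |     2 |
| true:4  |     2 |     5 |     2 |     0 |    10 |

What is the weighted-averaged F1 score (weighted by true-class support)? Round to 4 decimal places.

Per-class F1 score (2·TP/(2·TP+FP+FN)):
  0: TP=12, FP=3+6+3+2=14, FN=6+8+2+5=21 → 24/59 = 0.40678
  1: TP=20, FP=6+3+1+5=15, FN=3+7+8+10=28 → 40/83 = 0.48193
  2: TP=17, FP=8+7+1+2=18, FN=6+3+2+8=19 → 34/71 = 0.47887
  3: TP=27, FP=2+8+2+0=12, FN=3+1+1+2=7 → 54/73 = 0.73973
  4: TP=10, FP=5+10+8+2=25, FN=2+5+2+0=9 → 20/54 = 0.37037
Weighted-F1 score = Σ (supportᵢ/N)·F1 scoreᵢ with N=170: (33/170)·0.40678 + (48/170)·0.48193 + (36/170)·0.47887 + (34/170)·0.73973 + (19/170)·0.37037 = 0.5058

0.5058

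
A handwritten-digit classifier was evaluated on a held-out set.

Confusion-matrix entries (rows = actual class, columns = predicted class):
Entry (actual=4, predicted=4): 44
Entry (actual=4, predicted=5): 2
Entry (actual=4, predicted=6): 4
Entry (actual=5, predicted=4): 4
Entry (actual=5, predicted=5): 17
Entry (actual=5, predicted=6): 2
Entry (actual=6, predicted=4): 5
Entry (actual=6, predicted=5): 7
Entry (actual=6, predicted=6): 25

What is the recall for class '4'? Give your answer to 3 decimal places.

0.880

One-vs-rest for '4': TP = diagonal; FP = other classes predicted '4'; FN = '4' predicted as other.
recall = TP/(TP+FN).
4: TP=44, FN=2+4=6 → 44/50 = 0.8800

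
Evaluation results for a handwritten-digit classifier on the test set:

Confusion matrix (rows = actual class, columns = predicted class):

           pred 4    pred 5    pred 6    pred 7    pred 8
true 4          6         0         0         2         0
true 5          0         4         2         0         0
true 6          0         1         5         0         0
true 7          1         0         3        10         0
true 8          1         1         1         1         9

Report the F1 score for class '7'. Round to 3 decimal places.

F1 score = 2·TP/(2·TP+FP+FN).
7: TP=10, FP=2+0+0+1=3, FN=1+0+3+0=4 → 20/27 = 0.7407

0.741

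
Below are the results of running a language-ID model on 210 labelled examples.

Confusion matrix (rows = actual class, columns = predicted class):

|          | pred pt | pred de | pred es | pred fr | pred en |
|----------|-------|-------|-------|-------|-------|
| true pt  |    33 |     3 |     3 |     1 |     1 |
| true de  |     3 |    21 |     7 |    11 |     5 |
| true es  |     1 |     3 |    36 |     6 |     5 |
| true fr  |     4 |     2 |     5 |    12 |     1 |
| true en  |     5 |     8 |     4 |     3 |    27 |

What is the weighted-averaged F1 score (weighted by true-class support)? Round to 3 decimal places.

Per-class F1 score (2·TP/(2·TP+FP+FN)):
  pt: TP=33, FP=3+1+4+5=13, FN=3+3+1+1=8 → 66/87 = 0.7586
  de: TP=21, FP=3+3+2+8=16, FN=3+7+11+5=26 → 42/84 = 0.5000
  es: TP=36, FP=3+7+5+4=19, FN=1+3+6+5=15 → 72/106 = 0.6792
  fr: TP=12, FP=1+11+6+3=21, FN=4+2+5+1=12 → 24/57 = 0.4211
  en: TP=27, FP=1+5+5+1=12, FN=5+8+4+3=20 → 54/86 = 0.6279
Weighted-F1 score = Σ (supportᵢ/N)·F1 scoreᵢ with N=210: (41/210)·0.7586 + (47/210)·0.5000 + (51/210)·0.6792 + (24/210)·0.4211 + (47/210)·0.6279 = 0.614

0.614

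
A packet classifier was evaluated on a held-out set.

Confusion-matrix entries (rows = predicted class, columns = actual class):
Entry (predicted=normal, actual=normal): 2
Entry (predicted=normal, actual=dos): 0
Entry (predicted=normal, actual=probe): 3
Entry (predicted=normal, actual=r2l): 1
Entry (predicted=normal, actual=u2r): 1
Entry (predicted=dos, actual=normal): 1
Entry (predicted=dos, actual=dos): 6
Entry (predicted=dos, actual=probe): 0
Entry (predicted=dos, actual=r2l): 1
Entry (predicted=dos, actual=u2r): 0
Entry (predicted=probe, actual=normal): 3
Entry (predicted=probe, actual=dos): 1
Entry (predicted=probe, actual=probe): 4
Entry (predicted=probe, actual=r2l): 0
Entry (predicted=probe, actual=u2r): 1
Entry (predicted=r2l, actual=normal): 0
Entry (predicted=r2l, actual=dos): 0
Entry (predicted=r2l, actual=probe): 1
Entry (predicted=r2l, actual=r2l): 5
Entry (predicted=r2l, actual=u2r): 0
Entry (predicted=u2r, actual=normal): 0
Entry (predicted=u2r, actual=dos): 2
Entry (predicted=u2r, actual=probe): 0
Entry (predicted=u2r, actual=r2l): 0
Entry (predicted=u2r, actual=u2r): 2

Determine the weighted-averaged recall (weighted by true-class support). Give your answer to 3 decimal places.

0.559

Per-class recall (TP/(TP+FN)):
  normal: TP=2, FN=1+3+0+0=4 → 2/6 = 0.3333
  dos: TP=6, FN=0+1+0+2=3 → 6/9 = 0.6667
  probe: TP=4, FN=3+0+1+0=4 → 4/8 = 0.5000
  r2l: TP=5, FN=1+1+0+0=2 → 5/7 = 0.7143
  u2r: TP=2, FN=1+0+1+0=2 → 2/4 = 0.5000
Weighted-recall = Σ (supportᵢ/N)·recallᵢ with N=34: (6/34)·0.3333 + (9/34)·0.6667 + (8/34)·0.5000 + (7/34)·0.7143 + (4/34)·0.5000 = 0.559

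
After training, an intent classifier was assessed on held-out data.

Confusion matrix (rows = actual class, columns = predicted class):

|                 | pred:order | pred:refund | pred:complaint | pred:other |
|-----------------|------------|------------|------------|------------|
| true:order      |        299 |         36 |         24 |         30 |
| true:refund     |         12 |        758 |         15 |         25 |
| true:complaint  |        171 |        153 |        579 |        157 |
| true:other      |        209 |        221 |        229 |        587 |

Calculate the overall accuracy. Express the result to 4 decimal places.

Accuracy = trace / total = (299+758+579+587=2223) / 3505 = 2223/3505 = 0.6342

0.6342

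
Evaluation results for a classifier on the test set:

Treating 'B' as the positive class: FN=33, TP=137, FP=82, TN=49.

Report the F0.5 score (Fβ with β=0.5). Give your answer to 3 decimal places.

Fβ = (1+β²)·TP / ((1+β²)·TP + β²·FN + FP), with β²=1/4
= 1.25·137 / (1.25·137 + 0.25·33 + 82) = 0.655

0.655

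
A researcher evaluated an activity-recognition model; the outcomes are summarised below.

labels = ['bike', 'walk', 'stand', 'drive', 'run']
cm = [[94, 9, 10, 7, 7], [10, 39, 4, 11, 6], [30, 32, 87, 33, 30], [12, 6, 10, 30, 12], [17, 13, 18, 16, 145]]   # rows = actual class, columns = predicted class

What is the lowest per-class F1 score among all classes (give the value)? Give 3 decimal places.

Per-class F1 score (2·TP/(2·TP+FP+FN)):
  bike: TP=94, FP=10+30+12+17=69, FN=9+10+7+7=33 → 188/290 = 0.6483
  walk: TP=39, FP=9+32+6+13=60, FN=10+4+11+6=31 → 78/169 = 0.4615
  stand: TP=87, FP=10+4+10+18=42, FN=30+32+33+30=125 → 174/341 = 0.5103
  drive: TP=30, FP=7+11+33+16=67, FN=12+6+10+12=40 → 60/167 = 0.3593
  run: TP=145, FP=7+6+30+12=55, FN=17+13+18+16=64 → 290/409 = 0.7090
Lowest is class 'drive' with F1 score = 0.359.

0.359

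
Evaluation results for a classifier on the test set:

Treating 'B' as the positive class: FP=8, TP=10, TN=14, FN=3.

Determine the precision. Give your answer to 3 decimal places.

0.556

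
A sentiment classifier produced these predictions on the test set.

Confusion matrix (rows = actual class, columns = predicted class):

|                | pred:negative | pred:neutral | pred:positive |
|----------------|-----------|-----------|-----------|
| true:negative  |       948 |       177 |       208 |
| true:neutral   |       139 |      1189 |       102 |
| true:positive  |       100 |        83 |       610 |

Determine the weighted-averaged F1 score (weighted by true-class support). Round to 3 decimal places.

Per-class F1 score (2·TP/(2·TP+FP+FN)):
  negative: TP=948, FP=139+100=239, FN=177+208=385 → 1896/2520 = 0.7524
  neutral: TP=1189, FP=177+83=260, FN=139+102=241 → 2378/2879 = 0.8260
  positive: TP=610, FP=208+102=310, FN=100+83=183 → 1220/1713 = 0.7122
Weighted-F1 score = Σ (supportᵢ/N)·F1 scoreᵢ with N=3556: (1333/3556)·0.7524 + (1430/3556)·0.8260 + (793/3556)·0.7122 = 0.773

0.773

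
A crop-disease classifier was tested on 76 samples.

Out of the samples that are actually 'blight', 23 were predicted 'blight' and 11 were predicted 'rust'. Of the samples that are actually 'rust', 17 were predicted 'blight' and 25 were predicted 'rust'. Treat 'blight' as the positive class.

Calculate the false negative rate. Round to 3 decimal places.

0.324

FNR = FN/(FN+TP) = 11/(11+23) = 0.324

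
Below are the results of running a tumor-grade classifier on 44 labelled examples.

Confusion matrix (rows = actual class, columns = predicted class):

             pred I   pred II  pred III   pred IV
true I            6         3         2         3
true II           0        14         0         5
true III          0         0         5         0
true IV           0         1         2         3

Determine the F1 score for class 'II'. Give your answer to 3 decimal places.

0.757

One-vs-rest for 'II': TP = diagonal; FP = other classes predicted 'II'; FN = 'II' predicted as other.
F1 score = 2·TP/(2·TP+FP+FN).
II: TP=14, FP=3+0+1=4, FN=0+0+5=5 → 28/37 = 0.7568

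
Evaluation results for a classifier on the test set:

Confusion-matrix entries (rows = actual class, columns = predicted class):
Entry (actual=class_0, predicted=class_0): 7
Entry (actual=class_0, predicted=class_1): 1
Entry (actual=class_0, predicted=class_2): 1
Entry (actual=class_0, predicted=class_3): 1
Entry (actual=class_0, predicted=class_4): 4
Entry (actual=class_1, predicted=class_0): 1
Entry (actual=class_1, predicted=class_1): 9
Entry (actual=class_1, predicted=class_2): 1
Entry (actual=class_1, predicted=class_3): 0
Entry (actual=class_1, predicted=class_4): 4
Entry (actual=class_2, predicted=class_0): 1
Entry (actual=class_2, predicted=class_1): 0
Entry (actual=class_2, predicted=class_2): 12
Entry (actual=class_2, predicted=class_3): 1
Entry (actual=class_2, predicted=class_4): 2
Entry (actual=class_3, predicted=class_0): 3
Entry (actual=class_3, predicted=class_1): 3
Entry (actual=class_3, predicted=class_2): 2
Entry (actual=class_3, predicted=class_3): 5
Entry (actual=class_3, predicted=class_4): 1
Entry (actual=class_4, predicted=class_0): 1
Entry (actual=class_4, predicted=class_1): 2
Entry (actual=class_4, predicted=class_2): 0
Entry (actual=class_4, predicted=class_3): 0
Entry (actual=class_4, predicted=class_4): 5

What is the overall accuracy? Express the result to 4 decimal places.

0.5672

Accuracy = trace / total = (7+9+12+5+5=38) / 67 = 38/67 = 0.5672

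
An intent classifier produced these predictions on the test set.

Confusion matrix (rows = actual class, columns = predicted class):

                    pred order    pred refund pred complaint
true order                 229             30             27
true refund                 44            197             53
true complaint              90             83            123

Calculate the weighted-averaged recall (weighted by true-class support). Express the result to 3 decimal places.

Per-class recall (TP/(TP+FN)):
  order: TP=229, FN=30+27=57 → 229/286 = 0.8007
  refund: TP=197, FN=44+53=97 → 197/294 = 0.6701
  complaint: TP=123, FN=90+83=173 → 123/296 = 0.4155
Weighted-recall = Σ (supportᵢ/N)·recallᵢ with N=876: (286/876)·0.8007 + (294/876)·0.6701 + (296/876)·0.4155 = 0.627

0.627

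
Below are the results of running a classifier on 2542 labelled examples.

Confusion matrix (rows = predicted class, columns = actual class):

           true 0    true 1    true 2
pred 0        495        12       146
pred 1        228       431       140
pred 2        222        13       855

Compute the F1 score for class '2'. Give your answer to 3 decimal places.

F1 score = 2·TP/(2·TP+FP+FN).
2: TP=855, FP=222+13=235, FN=146+140=286 → 1710/2231 = 0.7665

0.766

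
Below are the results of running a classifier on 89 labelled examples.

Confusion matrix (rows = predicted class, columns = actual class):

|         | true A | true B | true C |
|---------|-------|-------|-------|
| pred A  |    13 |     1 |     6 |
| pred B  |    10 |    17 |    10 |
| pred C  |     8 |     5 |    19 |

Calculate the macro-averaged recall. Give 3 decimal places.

0.567

Per-class recall (TP/(TP+FN)):
  A: TP=13, FN=10+8=18 → 13/31 = 0.4194
  B: TP=17, FN=1+5=6 → 17/23 = 0.7391
  C: TP=19, FN=6+10=16 → 19/35 = 0.5429
Macro-recall = mean = (0.4194 + 0.7391 + 0.5429) / 3 = 0.567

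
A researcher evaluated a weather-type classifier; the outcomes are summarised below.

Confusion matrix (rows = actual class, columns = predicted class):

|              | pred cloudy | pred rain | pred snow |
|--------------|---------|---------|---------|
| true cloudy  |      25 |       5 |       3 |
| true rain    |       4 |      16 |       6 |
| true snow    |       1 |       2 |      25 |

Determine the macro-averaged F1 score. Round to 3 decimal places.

0.751

Per-class F1 score (2·TP/(2·TP+FP+FN)):
  cloudy: TP=25, FP=4+1=5, FN=5+3=8 → 50/63 = 0.7937
  rain: TP=16, FP=5+2=7, FN=4+6=10 → 32/49 = 0.6531
  snow: TP=25, FP=3+6=9, FN=1+2=3 → 50/62 = 0.8065
Macro-F1 score = mean = (0.7937 + 0.6531 + 0.8065) / 3 = 0.751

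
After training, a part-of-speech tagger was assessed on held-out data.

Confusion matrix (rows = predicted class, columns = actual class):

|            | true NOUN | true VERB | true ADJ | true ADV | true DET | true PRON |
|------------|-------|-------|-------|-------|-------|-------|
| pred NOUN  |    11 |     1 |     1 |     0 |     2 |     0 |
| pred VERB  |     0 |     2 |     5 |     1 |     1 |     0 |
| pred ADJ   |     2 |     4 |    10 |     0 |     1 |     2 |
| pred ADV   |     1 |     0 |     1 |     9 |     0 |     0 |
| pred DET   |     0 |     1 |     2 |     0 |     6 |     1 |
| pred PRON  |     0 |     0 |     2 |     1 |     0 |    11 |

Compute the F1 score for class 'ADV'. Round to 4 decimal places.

0.8182

Treat 'ADV' as positive and all other classes as negative.
F1 score = 2·TP/(2·TP+FP+FN).
ADV: TP=9, FP=1+0+1+0+0=2, FN=0+1+0+0+1=2 → 18/22 = 0.81818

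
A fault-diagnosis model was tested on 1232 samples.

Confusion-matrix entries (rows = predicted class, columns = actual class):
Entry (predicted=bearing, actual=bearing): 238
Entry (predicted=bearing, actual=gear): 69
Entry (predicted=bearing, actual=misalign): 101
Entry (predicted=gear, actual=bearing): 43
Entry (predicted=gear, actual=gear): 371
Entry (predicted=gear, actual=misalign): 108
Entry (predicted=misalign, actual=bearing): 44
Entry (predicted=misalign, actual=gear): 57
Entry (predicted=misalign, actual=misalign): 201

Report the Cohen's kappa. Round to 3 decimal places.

Observed agreement pₒ = trace/N = 810/1232 = 0.6575
Expected agreement pₑ = Σ (rowᵢ·colᵢ)/N² = (325·408 + 497·522 + 410·302)/1232² = 0.3399
κ = (pₒ − pₑ)/(1 − pₑ) = (0.6575 − 0.3399)/(1 − 0.3399) = 0.481

0.481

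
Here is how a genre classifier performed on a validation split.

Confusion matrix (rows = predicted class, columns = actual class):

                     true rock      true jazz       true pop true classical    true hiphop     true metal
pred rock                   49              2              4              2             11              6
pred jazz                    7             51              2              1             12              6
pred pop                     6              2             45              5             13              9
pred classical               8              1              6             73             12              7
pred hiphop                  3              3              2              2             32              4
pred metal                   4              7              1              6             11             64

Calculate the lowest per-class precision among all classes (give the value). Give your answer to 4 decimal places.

Per-class precision (TP/(TP+FP)):
  rock: TP=49, FP=2+4+2+11+6=25 → 49/74 = 0.66216
  jazz: TP=51, FP=7+2+1+12+6=28 → 51/79 = 0.64557
  pop: TP=45, FP=6+2+5+13+9=35 → 45/80 = 0.56250
  classical: TP=73, FP=8+1+6+12+7=34 → 73/107 = 0.68224
  hiphop: TP=32, FP=3+3+2+2+4=14 → 32/46 = 0.69565
  metal: TP=64, FP=4+7+1+6+11=29 → 64/93 = 0.68817
Lowest is class 'pop' with precision = 0.5625.

0.5625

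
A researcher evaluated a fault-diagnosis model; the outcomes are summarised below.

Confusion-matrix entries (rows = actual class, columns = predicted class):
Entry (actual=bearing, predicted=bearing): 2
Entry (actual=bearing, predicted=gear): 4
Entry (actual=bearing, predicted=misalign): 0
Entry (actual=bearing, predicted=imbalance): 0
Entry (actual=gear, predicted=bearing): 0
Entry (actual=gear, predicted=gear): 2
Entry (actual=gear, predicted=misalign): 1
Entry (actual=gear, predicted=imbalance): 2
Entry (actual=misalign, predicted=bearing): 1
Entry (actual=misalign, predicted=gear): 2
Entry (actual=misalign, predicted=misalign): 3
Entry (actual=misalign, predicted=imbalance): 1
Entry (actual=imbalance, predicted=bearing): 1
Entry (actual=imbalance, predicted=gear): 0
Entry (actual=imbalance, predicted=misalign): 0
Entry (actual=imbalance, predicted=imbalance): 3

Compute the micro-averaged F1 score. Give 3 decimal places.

Micro-averaging pools counts across classes: ΣTP=10, ΣFP=12, ΣFN=12.
Micro-F1 score = 2·TP/(2·TP+FP+FN) on pooled counts = 0.455 (equals overall accuracy in single-label multiclass).

0.455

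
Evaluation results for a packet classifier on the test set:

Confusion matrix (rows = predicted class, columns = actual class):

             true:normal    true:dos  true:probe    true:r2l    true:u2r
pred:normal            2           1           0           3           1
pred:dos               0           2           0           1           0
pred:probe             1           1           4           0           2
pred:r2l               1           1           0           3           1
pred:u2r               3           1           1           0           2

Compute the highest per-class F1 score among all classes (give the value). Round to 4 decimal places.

Per-class F1 score (2·TP/(2·TP+FP+FN)):
  normal: TP=2, FP=1+0+3+1=5, FN=0+1+1+3=5 → 4/14 = 0.28571
  dos: TP=2, FP=0+0+1+0=1, FN=1+1+1+1=4 → 4/9 = 0.44444
  probe: TP=4, FP=1+1+0+2=4, FN=0+0+0+1=1 → 8/13 = 0.61538
  r2l: TP=3, FP=1+1+0+1=3, FN=3+1+0+0=4 → 6/13 = 0.46154
  u2r: TP=2, FP=3+1+1+0=5, FN=1+0+2+1=4 → 4/13 = 0.30769
Highest is class 'probe' with F1 score = 0.6154.

0.6154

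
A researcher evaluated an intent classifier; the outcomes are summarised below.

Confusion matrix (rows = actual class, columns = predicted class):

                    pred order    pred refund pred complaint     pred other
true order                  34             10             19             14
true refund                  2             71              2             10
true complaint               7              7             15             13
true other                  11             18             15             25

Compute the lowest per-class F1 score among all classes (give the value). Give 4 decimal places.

0.3226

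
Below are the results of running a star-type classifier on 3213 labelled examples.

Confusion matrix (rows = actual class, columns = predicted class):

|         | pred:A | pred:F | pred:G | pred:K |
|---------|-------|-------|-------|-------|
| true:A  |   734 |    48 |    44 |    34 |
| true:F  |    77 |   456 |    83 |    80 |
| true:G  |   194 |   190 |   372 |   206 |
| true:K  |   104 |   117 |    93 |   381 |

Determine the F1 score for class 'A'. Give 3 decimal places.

0.746

One-vs-rest for 'A': TP = diagonal; FP = other classes predicted 'A'; FN = 'A' predicted as other.
F1 score = 2·TP/(2·TP+FP+FN).
A: TP=734, FP=77+194+104=375, FN=48+44+34=126 → 1468/1969 = 0.7456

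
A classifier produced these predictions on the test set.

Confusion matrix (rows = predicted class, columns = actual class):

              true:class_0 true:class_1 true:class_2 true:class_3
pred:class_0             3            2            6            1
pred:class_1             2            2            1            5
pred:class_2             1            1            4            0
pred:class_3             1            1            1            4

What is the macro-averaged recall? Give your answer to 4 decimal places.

0.3738

Per-class recall (TP/(TP+FN)):
  class_0: TP=3, FN=2+1+1=4 → 3/7 = 0.42857
  class_1: TP=2, FN=2+1+1=4 → 2/6 = 0.33333
  class_2: TP=4, FN=6+1+1=8 → 4/12 = 0.33333
  class_3: TP=4, FN=1+5+0=6 → 4/10 = 0.40000
Macro-recall = mean = (0.42857 + 0.33333 + 0.33333 + 0.40000) / 4 = 0.3738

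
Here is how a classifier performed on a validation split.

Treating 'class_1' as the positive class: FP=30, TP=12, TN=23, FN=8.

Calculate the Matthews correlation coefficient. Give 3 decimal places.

MCC = (TP·TN − FP·FN) / √((TP+FP)(TP+FN)(TN+FP)(TN+FN))
Numerator = 12·23 − 30·8 = 36
Denominator = √(42·20·53·31) = √1380120 = 1174.7851
MCC = 36 / 1174.7851 = 0.031

0.031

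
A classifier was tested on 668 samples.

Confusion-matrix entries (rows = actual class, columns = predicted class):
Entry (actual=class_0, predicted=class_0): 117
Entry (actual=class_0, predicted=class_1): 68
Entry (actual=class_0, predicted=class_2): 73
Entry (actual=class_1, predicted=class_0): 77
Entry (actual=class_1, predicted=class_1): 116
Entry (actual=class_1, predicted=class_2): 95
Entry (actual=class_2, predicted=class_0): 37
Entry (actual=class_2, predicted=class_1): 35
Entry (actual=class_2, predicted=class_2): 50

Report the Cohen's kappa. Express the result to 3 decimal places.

0.134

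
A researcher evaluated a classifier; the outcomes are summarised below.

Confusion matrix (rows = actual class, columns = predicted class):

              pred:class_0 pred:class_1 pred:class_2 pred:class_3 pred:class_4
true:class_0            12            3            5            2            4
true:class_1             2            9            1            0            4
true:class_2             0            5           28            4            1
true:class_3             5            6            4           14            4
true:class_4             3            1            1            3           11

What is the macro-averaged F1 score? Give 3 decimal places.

0.538

Per-class F1 score (2·TP/(2·TP+FP+FN)):
  class_0: TP=12, FP=2+0+5+3=10, FN=3+5+2+4=14 → 24/48 = 0.5000
  class_1: TP=9, FP=3+5+6+1=15, FN=2+1+0+4=7 → 18/40 = 0.4500
  class_2: TP=28, FP=5+1+4+1=11, FN=0+5+4+1=10 → 56/77 = 0.7273
  class_3: TP=14, FP=2+0+4+3=9, FN=5+6+4+4=19 → 28/56 = 0.5000
  class_4: TP=11, FP=4+4+1+4=13, FN=3+1+1+3=8 → 22/43 = 0.5116
Macro-F1 score = mean = (0.5000 + 0.4500 + 0.7273 + 0.5000 + 0.5116) / 5 = 0.538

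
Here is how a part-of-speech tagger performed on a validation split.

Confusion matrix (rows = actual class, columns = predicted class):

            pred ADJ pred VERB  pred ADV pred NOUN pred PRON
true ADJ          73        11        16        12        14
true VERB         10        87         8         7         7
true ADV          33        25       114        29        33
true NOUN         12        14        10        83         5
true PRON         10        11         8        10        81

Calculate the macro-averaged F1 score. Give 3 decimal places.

0.608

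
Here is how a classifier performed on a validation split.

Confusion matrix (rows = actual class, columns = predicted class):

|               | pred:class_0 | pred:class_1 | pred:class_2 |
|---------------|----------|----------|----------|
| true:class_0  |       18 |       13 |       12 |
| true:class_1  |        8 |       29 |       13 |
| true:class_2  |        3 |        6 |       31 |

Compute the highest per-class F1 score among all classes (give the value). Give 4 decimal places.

0.6458

Per-class F1 score (2·TP/(2·TP+FP+FN)):
  class_0: TP=18, FP=8+3=11, FN=13+12=25 → 36/72 = 0.50000
  class_1: TP=29, FP=13+6=19, FN=8+13=21 → 58/98 = 0.59184
  class_2: TP=31, FP=12+13=25, FN=3+6=9 → 62/96 = 0.64583
Highest is class 'class_2' with F1 score = 0.6458.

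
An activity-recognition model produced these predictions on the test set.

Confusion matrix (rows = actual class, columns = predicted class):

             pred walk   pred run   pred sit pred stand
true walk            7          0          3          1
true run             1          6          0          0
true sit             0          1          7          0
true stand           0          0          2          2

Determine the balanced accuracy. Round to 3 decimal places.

Balanced accuracy = mean of per-class recall.
  walk: recall = 7/11 = 0.6364
  run: recall = 6/7 = 0.8571
  sit: recall = 7/8 = 0.8750
  stand: recall = 2/4 = 0.5000
Mean = (0.6364 + 0.8571 + 0.8750 + 0.5000) / 4 = 0.717

0.717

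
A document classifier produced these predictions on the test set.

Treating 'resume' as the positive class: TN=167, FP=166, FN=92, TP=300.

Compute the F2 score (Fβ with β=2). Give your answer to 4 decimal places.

0.7375

Fβ = (1+β²)·TP / ((1+β²)·TP + β²·FN + FP), with β²=4
= 5·300 / (5·300 + 4·92 + 166) = 0.7375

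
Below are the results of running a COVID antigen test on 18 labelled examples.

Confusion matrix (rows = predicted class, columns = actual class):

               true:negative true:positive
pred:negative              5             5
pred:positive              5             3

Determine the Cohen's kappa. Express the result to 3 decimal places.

Observed agreement pₒ = trace/N = 8/18 = 0.4444
Expected agreement pₑ = Σ (rowᵢ·colᵢ)/N² = (10·10 + 8·8)/18² = 0.5062
κ = (pₒ − pₑ)/(1 − pₑ) = (0.4444 − 0.5062)/(1 − 0.5062) = -0.125

-0.125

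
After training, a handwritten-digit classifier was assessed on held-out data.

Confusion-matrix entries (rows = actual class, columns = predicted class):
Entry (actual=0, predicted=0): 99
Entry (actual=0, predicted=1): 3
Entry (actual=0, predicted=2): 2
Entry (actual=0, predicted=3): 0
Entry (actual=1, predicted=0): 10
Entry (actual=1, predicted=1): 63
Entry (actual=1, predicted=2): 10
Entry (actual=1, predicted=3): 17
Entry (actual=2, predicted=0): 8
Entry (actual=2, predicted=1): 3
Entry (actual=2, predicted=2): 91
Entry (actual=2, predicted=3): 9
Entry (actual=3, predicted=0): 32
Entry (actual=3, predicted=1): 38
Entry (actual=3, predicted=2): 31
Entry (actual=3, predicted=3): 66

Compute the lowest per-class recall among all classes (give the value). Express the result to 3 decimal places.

Per-class recall (TP/(TP+FN)):
  0: TP=99, FN=3+2+0=5 → 99/104 = 0.9519
  1: TP=63, FN=10+10+17=37 → 63/100 = 0.6300
  2: TP=91, FN=8+3+9=20 → 91/111 = 0.8198
  3: TP=66, FN=32+38+31=101 → 66/167 = 0.3952
Lowest is class '3' with recall = 0.395.

0.395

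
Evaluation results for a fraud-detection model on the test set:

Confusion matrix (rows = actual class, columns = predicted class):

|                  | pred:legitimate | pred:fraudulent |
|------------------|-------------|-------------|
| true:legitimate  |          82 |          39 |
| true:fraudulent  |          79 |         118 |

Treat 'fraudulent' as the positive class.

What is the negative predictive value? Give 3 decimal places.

0.509

NPV = TN/(TN+FN) = 82/(82+79) = 0.509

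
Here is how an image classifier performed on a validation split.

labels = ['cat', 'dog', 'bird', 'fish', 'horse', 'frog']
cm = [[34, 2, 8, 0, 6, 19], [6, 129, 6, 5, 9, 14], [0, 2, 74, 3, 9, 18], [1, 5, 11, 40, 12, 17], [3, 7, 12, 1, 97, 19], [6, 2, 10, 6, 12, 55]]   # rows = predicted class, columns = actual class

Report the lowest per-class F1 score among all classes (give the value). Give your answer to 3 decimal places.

Per-class F1 score (2·TP/(2·TP+FP+FN)):
  cat: TP=34, FP=2+8+0+6+19=35, FN=6+0+1+3+6=16 → 68/119 = 0.5714
  dog: TP=129, FP=6+6+5+9+14=40, FN=2+2+5+7+2=18 → 258/316 = 0.8165
  bird: TP=74, FP=0+2+3+9+18=32, FN=8+6+11+12+10=47 → 148/227 = 0.6520
  fish: TP=40, FP=1+5+11+12+17=46, FN=0+5+3+1+6=15 → 80/141 = 0.5674
  horse: TP=97, FP=3+7+12+1+19=42, FN=6+9+9+12+12=48 → 194/284 = 0.6831
  frog: TP=55, FP=6+2+10+6+12=36, FN=19+14+18+17+19=87 → 110/233 = 0.4721
Lowest is class 'frog' with F1 score = 0.472.

0.472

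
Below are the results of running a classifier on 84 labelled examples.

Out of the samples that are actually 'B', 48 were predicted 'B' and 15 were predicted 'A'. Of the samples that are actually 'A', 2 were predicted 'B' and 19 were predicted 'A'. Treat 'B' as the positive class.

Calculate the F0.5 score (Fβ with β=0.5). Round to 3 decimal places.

0.913

Fβ = (1+β²)·TP / ((1+β²)·TP + β²·FN + FP), with β²=1/4
= 1.25·48 / (1.25·48 + 0.25·15 + 2) = 0.913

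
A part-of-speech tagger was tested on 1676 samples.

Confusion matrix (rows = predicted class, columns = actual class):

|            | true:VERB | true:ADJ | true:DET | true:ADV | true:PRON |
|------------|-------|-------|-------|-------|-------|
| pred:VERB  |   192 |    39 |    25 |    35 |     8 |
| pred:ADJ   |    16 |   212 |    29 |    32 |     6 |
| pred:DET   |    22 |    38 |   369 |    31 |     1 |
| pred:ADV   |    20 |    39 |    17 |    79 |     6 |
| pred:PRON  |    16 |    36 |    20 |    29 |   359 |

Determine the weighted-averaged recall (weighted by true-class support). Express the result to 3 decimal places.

Per-class recall (TP/(TP+FN)):
  VERB: TP=192, FN=16+22+20+16=74 → 192/266 = 0.7218
  ADJ: TP=212, FN=39+38+39+36=152 → 212/364 = 0.5824
  DET: TP=369, FN=25+29+17+20=91 → 369/460 = 0.8022
  ADV: TP=79, FN=35+32+31+29=127 → 79/206 = 0.3835
  PRON: TP=359, FN=8+6+1+6=21 → 359/380 = 0.9447
Weighted-recall = Σ (supportᵢ/N)·recallᵢ with N=1676: (266/1676)·0.7218 + (364/1676)·0.5824 + (460/1676)·0.8022 + (206/1676)·0.3835 + (380/1676)·0.9447 = 0.723

0.723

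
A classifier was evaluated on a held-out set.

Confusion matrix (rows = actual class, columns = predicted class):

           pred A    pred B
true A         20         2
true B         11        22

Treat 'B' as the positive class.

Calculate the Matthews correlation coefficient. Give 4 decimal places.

0.5688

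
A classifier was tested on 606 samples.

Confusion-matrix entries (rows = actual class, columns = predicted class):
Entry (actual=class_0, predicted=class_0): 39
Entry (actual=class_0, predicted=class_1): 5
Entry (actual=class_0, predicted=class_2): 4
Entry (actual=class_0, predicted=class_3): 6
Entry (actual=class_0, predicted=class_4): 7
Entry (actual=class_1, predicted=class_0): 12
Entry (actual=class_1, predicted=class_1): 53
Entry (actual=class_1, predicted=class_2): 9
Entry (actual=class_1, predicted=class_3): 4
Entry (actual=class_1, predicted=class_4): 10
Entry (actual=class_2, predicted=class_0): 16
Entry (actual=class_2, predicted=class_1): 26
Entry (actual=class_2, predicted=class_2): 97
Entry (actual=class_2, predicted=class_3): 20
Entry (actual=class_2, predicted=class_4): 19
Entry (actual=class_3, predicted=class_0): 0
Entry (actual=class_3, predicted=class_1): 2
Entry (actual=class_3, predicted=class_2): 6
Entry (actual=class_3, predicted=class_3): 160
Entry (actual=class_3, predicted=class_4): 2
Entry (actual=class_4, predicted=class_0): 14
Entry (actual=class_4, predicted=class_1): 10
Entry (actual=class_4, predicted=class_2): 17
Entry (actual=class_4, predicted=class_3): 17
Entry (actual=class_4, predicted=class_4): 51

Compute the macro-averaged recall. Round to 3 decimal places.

0.639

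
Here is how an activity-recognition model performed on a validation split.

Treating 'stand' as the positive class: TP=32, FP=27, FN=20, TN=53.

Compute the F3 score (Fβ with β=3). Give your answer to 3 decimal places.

0.607

Fβ = (1+β²)·TP / ((1+β²)·TP + β²·FN + FP), with β²=9
= 10·32 / (10·32 + 9·20 + 27) = 0.607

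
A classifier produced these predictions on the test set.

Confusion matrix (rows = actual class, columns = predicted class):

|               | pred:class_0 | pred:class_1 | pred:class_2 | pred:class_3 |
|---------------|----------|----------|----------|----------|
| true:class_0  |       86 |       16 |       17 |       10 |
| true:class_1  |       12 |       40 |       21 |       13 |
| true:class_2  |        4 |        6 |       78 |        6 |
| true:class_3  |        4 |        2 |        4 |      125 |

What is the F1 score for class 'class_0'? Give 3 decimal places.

0.732

F1 score = 2·TP/(2·TP+FP+FN).
class_0: TP=86, FP=12+4+4=20, FN=16+17+10=43 → 172/235 = 0.7319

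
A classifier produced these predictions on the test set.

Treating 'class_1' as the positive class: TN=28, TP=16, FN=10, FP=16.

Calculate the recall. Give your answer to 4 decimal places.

0.6154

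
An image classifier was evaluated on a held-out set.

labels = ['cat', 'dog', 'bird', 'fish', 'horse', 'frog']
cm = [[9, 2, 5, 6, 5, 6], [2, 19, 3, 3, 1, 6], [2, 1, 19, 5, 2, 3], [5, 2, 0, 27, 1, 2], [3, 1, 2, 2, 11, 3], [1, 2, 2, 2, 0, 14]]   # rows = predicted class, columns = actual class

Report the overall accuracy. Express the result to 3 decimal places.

Accuracy = trace / total = (9+19+19+27+11+14=99) / 179 = 99/179 = 0.553

0.553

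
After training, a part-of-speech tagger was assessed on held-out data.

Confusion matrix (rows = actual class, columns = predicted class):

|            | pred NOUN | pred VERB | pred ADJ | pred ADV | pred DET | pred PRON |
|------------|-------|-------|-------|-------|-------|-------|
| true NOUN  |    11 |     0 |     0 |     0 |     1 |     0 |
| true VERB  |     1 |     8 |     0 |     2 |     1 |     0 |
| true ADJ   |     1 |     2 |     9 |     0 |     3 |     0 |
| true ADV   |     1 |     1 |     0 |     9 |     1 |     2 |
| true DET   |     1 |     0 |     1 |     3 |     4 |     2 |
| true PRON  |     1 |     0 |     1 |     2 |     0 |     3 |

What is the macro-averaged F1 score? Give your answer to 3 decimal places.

Per-class F1 score (2·TP/(2·TP+FP+FN)):
  NOUN: TP=11, FP=1+1+1+1+1=5, FN=0+0+0+1+0=1 → 22/28 = 0.7857
  VERB: TP=8, FP=0+2+1+0+0=3, FN=1+0+2+1+0=4 → 16/23 = 0.6957
  ADJ: TP=9, FP=0+0+0+1+1=2, FN=1+2+0+3+0=6 → 18/26 = 0.6923
  ADV: TP=9, FP=0+2+0+3+2=7, FN=1+1+0+1+2=5 → 18/30 = 0.6000
  DET: TP=4, FP=1+1+3+1+0=6, FN=1+0+1+3+2=7 → 8/21 = 0.3810
  PRON: TP=3, FP=0+0+0+2+2=4, FN=1+0+1+2+0=4 → 6/14 = 0.4286
Macro-F1 score = mean = (0.7857 + 0.6957 + 0.6923 + 0.6000 + 0.3810 + 0.4286) / 6 = 0.597

0.597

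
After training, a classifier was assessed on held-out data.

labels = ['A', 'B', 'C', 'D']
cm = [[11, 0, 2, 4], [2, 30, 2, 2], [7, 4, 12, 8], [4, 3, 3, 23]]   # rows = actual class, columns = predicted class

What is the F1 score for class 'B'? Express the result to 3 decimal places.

0.822

Treat 'B' as positive and all other classes as negative.
F1 score = 2·TP/(2·TP+FP+FN).
B: TP=30, FP=0+4+3=7, FN=2+2+2=6 → 60/73 = 0.8219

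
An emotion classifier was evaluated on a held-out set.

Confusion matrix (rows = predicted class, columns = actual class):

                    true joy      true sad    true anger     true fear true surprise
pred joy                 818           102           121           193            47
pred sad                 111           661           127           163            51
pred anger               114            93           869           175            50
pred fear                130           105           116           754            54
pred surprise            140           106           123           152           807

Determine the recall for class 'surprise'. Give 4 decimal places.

recall = TP/(TP+FN).
surprise: TP=807, FN=47+51+50+54=202 → 807/1009 = 0.79980

0.7998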